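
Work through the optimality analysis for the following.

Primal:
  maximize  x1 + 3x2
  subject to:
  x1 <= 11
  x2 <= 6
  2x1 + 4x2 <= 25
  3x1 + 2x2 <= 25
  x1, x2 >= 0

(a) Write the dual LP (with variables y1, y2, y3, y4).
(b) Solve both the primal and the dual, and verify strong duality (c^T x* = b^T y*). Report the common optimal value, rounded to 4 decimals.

The standard primal-dual pair for 'max c^T x s.t. A x <= b, x >= 0' is:
  Dual:  min b^T y  s.t.  A^T y >= c,  y >= 0.

So the dual LP is:
  minimize  11y1 + 6y2 + 25y3 + 25y4
  subject to:
    y1 + 2y3 + 3y4 >= 1
    y2 + 4y3 + 2y4 >= 3
    y1, y2, y3, y4 >= 0

Solving the primal: x* = (0.5, 6).
  primal value c^T x* = 18.5.
Solving the dual: y* = (0, 1, 0.5, 0).
  dual value b^T y* = 18.5.
Strong duality: c^T x* = b^T y*. Confirmed.

18.5


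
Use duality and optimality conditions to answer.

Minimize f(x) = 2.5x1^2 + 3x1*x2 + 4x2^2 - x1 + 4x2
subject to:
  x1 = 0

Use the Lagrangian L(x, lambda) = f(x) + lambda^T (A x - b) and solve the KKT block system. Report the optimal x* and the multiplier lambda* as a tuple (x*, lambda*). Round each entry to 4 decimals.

Form the Lagrangian:
  L(x, lambda) = (1/2) x^T Q x + c^T x + lambda^T (A x - b)
Stationarity (grad_x L = 0): Q x + c + A^T lambda = 0.
Primal feasibility: A x = b.

This gives the KKT block system:
  [ Q   A^T ] [ x     ]   [-c ]
  [ A    0  ] [ lambda ] = [ b ]

Solving the linear system:
  x*      = (0, -0.5)
  lambda* = (2.5)
  f(x*)   = -1

x* = (0, -0.5), lambda* = (2.5)


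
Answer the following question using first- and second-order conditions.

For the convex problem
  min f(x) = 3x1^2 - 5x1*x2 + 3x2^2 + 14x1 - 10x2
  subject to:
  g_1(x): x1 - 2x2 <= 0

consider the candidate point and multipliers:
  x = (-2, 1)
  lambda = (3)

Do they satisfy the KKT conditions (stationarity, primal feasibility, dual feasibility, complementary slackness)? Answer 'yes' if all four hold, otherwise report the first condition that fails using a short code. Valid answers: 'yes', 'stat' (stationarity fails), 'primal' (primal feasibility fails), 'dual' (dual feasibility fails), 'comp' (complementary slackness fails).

Gradient of f: grad f(x) = Q x + c = (-3, 6)
Constraint values g_i(x) = a_i^T x - b_i:
  g_1((-2, 1)) = -4
Stationarity residual: grad f(x) + sum_i lambda_i a_i = (0, 0)
  -> stationarity OK
Primal feasibility (all g_i <= 0): OK
Dual feasibility (all lambda_i >= 0): OK
Complementary slackness (lambda_i * g_i(x) = 0 for all i): FAILS

Verdict: the first failing condition is complementary_slackness -> comp.

comp


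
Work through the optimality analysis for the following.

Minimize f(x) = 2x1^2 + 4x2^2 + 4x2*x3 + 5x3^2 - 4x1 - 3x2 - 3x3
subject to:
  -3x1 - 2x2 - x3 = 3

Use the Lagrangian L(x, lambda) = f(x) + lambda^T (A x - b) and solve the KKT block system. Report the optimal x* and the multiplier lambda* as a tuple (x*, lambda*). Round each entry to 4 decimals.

Form the Lagrangian:
  L(x, lambda) = (1/2) x^T Q x + c^T x + lambda^T (A x - b)
Stationarity (grad_x L = 0): Q x + c + A^T lambda = 0.
Primal feasibility: A x = b.

This gives the KKT block system:
  [ Q   A^T ] [ x     ]   [-c ]
  [ A    0  ] [ lambda ] = [ b ]

Solving the linear system:
  x*      = (-0.8409, -0.3324, 0.1875)
  lambda* = (-2.4545)
  f(x*)   = 5.581

x* = (-0.8409, -0.3324, 0.1875), lambda* = (-2.4545)


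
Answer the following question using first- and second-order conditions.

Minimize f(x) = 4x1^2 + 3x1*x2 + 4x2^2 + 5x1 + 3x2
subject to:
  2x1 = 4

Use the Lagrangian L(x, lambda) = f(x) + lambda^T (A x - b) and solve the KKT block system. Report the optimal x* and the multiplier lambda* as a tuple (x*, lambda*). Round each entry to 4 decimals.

Form the Lagrangian:
  L(x, lambda) = (1/2) x^T Q x + c^T x + lambda^T (A x - b)
Stationarity (grad_x L = 0): Q x + c + A^T lambda = 0.
Primal feasibility: A x = b.

This gives the KKT block system:
  [ Q   A^T ] [ x     ]   [-c ]
  [ A    0  ] [ lambda ] = [ b ]

Solving the linear system:
  x*      = (2, -1.125)
  lambda* = (-8.8125)
  f(x*)   = 20.9375

x* = (2, -1.125), lambda* = (-8.8125)


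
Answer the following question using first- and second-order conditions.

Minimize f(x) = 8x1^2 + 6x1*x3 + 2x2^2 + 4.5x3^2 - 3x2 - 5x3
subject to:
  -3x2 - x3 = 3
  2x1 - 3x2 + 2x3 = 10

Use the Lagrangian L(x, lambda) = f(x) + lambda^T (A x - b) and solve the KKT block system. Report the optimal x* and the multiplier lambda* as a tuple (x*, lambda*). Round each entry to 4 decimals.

Form the Lagrangian:
  L(x, lambda) = (1/2) x^T Q x + c^T x + lambda^T (A x - b)
Stationarity (grad_x L = 0): Q x + c + A^T lambda = 0.
Primal feasibility: A x = b.

This gives the KKT block system:
  [ Q   A^T ] [ x     ]   [-c ]
  [ A    0  ] [ lambda ] = [ b ]

Solving the linear system:
  x*      = (-0.0891, -1.7976, 2.3927)
  lambda* = (3.0688, -6.4656)
  f(x*)   = 24.4393

x* = (-0.0891, -1.7976, 2.3927), lambda* = (3.0688, -6.4656)


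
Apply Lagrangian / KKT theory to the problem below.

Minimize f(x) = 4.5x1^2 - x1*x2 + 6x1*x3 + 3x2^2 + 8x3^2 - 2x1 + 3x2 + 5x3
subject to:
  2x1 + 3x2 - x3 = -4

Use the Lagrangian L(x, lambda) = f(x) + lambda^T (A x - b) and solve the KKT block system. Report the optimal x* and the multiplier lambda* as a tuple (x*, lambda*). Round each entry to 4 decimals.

Form the Lagrangian:
  L(x, lambda) = (1/2) x^T Q x + c^T x + lambda^T (A x - b)
Stationarity (grad_x L = 0): Q x + c + A^T lambda = 0.
Primal feasibility: A x = b.

This gives the KKT block system:
  [ Q   A^T ] [ x     ]   [-c ]
  [ A    0  ] [ lambda ] = [ b ]

Solving the linear system:
  x*      = (-0.1516, -1.2858, -0.1606)
  lambda* = (1.5211)
  f(x*)   = 0.8636

x* = (-0.1516, -1.2858, -0.1606), lambda* = (1.5211)


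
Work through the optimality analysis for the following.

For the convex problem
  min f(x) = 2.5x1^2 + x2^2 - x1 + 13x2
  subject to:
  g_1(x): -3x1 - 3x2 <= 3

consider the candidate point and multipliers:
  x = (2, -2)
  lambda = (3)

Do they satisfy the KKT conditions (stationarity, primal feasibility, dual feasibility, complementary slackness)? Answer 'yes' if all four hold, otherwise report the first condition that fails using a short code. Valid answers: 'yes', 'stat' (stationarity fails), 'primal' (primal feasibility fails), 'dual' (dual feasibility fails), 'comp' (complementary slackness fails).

Gradient of f: grad f(x) = Q x + c = (9, 9)
Constraint values g_i(x) = a_i^T x - b_i:
  g_1((2, -2)) = -3
Stationarity residual: grad f(x) + sum_i lambda_i a_i = (0, 0)
  -> stationarity OK
Primal feasibility (all g_i <= 0): OK
Dual feasibility (all lambda_i >= 0): OK
Complementary slackness (lambda_i * g_i(x) = 0 for all i): FAILS

Verdict: the first failing condition is complementary_slackness -> comp.

comp


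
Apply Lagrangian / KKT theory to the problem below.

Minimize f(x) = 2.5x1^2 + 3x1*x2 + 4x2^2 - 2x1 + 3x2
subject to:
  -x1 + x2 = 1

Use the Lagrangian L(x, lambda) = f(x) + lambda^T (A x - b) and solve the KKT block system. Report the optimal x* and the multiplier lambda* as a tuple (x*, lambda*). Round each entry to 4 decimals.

Form the Lagrangian:
  L(x, lambda) = (1/2) x^T Q x + c^T x + lambda^T (A x - b)
Stationarity (grad_x L = 0): Q x + c + A^T lambda = 0.
Primal feasibility: A x = b.

This gives the KKT block system:
  [ Q   A^T ] [ x     ]   [-c ]
  [ A    0  ] [ lambda ] = [ b ]

Solving the linear system:
  x*      = (-0.6316, 0.3684)
  lambda* = (-4.0526)
  f(x*)   = 3.2105

x* = (-0.6316, 0.3684), lambda* = (-4.0526)


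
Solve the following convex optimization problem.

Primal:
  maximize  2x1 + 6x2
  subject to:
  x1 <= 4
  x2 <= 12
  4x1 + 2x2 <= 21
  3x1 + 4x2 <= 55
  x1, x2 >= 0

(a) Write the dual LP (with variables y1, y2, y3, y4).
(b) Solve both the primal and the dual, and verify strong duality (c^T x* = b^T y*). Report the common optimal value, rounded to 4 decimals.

The standard primal-dual pair for 'max c^T x s.t. A x <= b, x >= 0' is:
  Dual:  min b^T y  s.t.  A^T y >= c,  y >= 0.

So the dual LP is:
  minimize  4y1 + 12y2 + 21y3 + 55y4
  subject to:
    y1 + 4y3 + 3y4 >= 2
    y2 + 2y3 + 4y4 >= 6
    y1, y2, y3, y4 >= 0

Solving the primal: x* = (0, 10.5).
  primal value c^T x* = 63.
Solving the dual: y* = (0, 0, 3, 0).
  dual value b^T y* = 63.
Strong duality: c^T x* = b^T y*. Confirmed.

63


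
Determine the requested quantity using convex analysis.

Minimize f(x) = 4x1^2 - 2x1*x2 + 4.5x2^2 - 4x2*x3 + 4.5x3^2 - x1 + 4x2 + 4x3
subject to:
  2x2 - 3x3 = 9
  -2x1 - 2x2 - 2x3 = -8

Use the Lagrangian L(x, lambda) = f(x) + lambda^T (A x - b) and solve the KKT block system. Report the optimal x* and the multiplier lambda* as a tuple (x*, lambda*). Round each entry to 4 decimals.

Form the Lagrangian:
  L(x, lambda) = (1/2) x^T Q x + c^T x + lambda^T (A x - b)
Stationarity (grad_x L = 0): Q x + c + A^T lambda = 0.
Primal feasibility: A x = b.

This gives the KKT block system:
  [ Q   A^T ] [ x     ]   [-c ]
  [ A    0  ] [ lambda ] = [ b ]

Solving the linear system:
  x*      = (2.2128, 2.8723, -1.0851)
  lambda* = (-9.4043, 5.4787)
  f(x*)   = 66.7021

x* = (2.2128, 2.8723, -1.0851), lambda* = (-9.4043, 5.4787)


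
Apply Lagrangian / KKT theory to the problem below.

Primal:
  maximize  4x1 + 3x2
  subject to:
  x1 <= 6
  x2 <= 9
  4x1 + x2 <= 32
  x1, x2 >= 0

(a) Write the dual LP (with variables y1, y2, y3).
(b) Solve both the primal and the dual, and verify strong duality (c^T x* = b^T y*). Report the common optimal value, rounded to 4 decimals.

The standard primal-dual pair for 'max c^T x s.t. A x <= b, x >= 0' is:
  Dual:  min b^T y  s.t.  A^T y >= c,  y >= 0.

So the dual LP is:
  minimize  6y1 + 9y2 + 32y3
  subject to:
    y1 + 4y3 >= 4
    y2 + y3 >= 3
    y1, y2, y3 >= 0

Solving the primal: x* = (5.75, 9).
  primal value c^T x* = 50.
Solving the dual: y* = (0, 2, 1).
  dual value b^T y* = 50.
Strong duality: c^T x* = b^T y*. Confirmed.

50


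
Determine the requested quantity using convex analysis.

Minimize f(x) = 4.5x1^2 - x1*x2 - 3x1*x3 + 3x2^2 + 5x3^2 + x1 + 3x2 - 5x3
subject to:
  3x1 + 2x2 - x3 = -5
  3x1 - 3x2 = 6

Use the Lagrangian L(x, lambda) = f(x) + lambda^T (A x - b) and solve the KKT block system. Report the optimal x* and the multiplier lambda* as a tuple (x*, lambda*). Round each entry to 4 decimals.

Form the Lagrangian:
  L(x, lambda) = (1/2) x^T Q x + c^T x + lambda^T (A x - b)
Stationarity (grad_x L = 0): Q x + c + A^T lambda = 0.
Primal feasibility: A x = b.

This gives the KKT block system:
  [ Q   A^T ] [ x     ]   [-c ]
  [ A    0  ] [ lambda ] = [ b ]

Solving the linear system:
  x*      = (-0.0687, -2.0687, 0.6567)
  lambda* = (1.7725, -1.9328)
  f(x*)   = 5.4506

x* = (-0.0687, -2.0687, 0.6567), lambda* = (1.7725, -1.9328)


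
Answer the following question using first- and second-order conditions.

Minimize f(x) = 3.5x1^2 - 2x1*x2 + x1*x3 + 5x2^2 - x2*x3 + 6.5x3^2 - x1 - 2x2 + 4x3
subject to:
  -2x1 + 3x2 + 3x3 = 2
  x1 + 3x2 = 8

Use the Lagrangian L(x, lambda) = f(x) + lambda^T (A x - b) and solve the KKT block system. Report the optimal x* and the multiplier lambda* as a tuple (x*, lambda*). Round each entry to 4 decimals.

Form the Lagrangian:
  L(x, lambda) = (1/2) x^T Q x + c^T x + lambda^T (A x - b)
Stationarity (grad_x L = 0): Q x + c + A^T lambda = 0.
Primal feasibility: A x = b.

This gives the KKT block system:
  [ Q   A^T ] [ x     ]   [-c ]
  [ A    0  ] [ lambda ] = [ b ]

Solving the linear system:
  x*      = (1.6681, 2.1106, -0.3319)
  lambda* = (0.2522, -5.6195)
  f(x*)   = 18.6173

x* = (1.6681, 2.1106, -0.3319), lambda* = (0.2522, -5.6195)


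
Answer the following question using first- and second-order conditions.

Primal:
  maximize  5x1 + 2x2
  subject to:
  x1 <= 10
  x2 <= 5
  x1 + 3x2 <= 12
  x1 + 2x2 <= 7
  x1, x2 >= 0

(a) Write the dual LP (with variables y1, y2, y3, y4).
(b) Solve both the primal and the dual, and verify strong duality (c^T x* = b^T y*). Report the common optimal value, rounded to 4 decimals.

The standard primal-dual pair for 'max c^T x s.t. A x <= b, x >= 0' is:
  Dual:  min b^T y  s.t.  A^T y >= c,  y >= 0.

So the dual LP is:
  minimize  10y1 + 5y2 + 12y3 + 7y4
  subject to:
    y1 + y3 + y4 >= 5
    y2 + 3y3 + 2y4 >= 2
    y1, y2, y3, y4 >= 0

Solving the primal: x* = (7, 0).
  primal value c^T x* = 35.
Solving the dual: y* = (0, 0, 0, 5).
  dual value b^T y* = 35.
Strong duality: c^T x* = b^T y*. Confirmed.

35


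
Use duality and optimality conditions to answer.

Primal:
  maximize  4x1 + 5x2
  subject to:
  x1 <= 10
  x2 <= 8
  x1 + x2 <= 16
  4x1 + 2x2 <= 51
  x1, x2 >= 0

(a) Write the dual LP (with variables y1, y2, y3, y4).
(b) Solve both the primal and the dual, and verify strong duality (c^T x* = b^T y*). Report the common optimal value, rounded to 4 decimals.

The standard primal-dual pair for 'max c^T x s.t. A x <= b, x >= 0' is:
  Dual:  min b^T y  s.t.  A^T y >= c,  y >= 0.

So the dual LP is:
  minimize  10y1 + 8y2 + 16y3 + 51y4
  subject to:
    y1 + y3 + 4y4 >= 4
    y2 + y3 + 2y4 >= 5
    y1, y2, y3, y4 >= 0

Solving the primal: x* = (8, 8).
  primal value c^T x* = 72.
Solving the dual: y* = (0, 1, 4, 0).
  dual value b^T y* = 72.
Strong duality: c^T x* = b^T y*. Confirmed.

72


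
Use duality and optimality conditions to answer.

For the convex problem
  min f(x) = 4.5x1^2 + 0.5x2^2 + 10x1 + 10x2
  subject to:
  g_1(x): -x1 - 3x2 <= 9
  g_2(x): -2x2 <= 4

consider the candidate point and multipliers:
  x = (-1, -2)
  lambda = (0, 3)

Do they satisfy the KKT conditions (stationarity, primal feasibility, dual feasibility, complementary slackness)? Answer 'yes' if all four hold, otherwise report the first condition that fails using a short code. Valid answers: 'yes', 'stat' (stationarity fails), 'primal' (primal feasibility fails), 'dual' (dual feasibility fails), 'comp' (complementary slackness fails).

Gradient of f: grad f(x) = Q x + c = (1, 8)
Constraint values g_i(x) = a_i^T x - b_i:
  g_1((-1, -2)) = -2
  g_2((-1, -2)) = 0
Stationarity residual: grad f(x) + sum_i lambda_i a_i = (1, 2)
  -> stationarity FAILS
Primal feasibility (all g_i <= 0): OK
Dual feasibility (all lambda_i >= 0): OK
Complementary slackness (lambda_i * g_i(x) = 0 for all i): OK

Verdict: the first failing condition is stationarity -> stat.

stat


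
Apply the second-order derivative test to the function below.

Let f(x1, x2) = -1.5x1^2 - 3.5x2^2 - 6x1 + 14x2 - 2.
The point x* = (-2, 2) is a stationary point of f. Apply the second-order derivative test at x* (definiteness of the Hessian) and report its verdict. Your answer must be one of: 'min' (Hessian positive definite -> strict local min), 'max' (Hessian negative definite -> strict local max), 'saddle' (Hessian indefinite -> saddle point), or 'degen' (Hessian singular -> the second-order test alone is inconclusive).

Compute the Hessian H = grad^2 f:
  H = [[-3, 0], [0, -7]]
Verify stationarity: grad f(x*) = H x* + g = (0, 0).
Eigenvalues of H: -7, -3.
Both eigenvalues < 0, so H is negative definite -> x* is a strict local max.

max


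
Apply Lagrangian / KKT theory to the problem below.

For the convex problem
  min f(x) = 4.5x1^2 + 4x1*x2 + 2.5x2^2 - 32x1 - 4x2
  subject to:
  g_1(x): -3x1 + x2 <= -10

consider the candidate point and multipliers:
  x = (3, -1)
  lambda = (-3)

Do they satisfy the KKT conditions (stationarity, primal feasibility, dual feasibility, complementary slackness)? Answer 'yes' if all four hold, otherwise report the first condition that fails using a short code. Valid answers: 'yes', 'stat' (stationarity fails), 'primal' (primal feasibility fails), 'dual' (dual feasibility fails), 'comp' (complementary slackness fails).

Gradient of f: grad f(x) = Q x + c = (-9, 3)
Constraint values g_i(x) = a_i^T x - b_i:
  g_1((3, -1)) = 0
Stationarity residual: grad f(x) + sum_i lambda_i a_i = (0, 0)
  -> stationarity OK
Primal feasibility (all g_i <= 0): OK
Dual feasibility (all lambda_i >= 0): FAILS
Complementary slackness (lambda_i * g_i(x) = 0 for all i): OK

Verdict: the first failing condition is dual_feasibility -> dual.

dual


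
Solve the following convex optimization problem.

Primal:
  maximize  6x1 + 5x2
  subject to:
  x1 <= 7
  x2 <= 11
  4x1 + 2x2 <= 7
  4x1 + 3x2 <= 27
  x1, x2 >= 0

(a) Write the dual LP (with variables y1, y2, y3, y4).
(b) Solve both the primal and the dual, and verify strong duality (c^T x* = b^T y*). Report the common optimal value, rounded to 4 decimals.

The standard primal-dual pair for 'max c^T x s.t. A x <= b, x >= 0' is:
  Dual:  min b^T y  s.t.  A^T y >= c,  y >= 0.

So the dual LP is:
  minimize  7y1 + 11y2 + 7y3 + 27y4
  subject to:
    y1 + 4y3 + 4y4 >= 6
    y2 + 2y3 + 3y4 >= 5
    y1, y2, y3, y4 >= 0

Solving the primal: x* = (0, 3.5).
  primal value c^T x* = 17.5.
Solving the dual: y* = (0, 0, 2.5, 0).
  dual value b^T y* = 17.5.
Strong duality: c^T x* = b^T y*. Confirmed.

17.5


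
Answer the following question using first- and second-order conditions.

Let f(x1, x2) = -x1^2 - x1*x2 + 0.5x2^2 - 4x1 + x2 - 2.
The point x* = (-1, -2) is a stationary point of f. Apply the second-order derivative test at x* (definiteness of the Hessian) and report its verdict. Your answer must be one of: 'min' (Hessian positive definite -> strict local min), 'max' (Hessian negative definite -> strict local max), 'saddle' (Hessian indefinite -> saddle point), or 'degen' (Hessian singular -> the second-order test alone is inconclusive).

Compute the Hessian H = grad^2 f:
  H = [[-2, -1], [-1, 1]]
Verify stationarity: grad f(x*) = H x* + g = (0, 0).
Eigenvalues of H: -2.3028, 1.3028.
Eigenvalues have mixed signs, so H is indefinite -> x* is a saddle point.

saddle


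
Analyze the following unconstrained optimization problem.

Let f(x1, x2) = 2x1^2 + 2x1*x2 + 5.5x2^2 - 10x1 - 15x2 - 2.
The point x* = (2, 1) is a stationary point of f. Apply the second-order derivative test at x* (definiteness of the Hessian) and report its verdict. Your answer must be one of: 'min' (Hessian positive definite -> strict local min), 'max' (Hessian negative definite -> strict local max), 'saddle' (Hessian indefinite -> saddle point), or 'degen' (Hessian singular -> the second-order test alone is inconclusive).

Compute the Hessian H = grad^2 f:
  H = [[4, 2], [2, 11]]
Verify stationarity: grad f(x*) = H x* + g = (0, 0).
Eigenvalues of H: 3.4689, 11.5311.
Both eigenvalues > 0, so H is positive definite -> x* is a strict local min.

min


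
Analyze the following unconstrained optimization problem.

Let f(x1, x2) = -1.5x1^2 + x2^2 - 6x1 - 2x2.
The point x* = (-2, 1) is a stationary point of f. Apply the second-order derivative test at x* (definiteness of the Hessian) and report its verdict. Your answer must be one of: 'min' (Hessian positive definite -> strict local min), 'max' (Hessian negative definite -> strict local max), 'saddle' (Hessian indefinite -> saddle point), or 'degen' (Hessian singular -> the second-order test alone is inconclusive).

Compute the Hessian H = grad^2 f:
  H = [[-3, 0], [0, 2]]
Verify stationarity: grad f(x*) = H x* + g = (0, 0).
Eigenvalues of H: -3, 2.
Eigenvalues have mixed signs, so H is indefinite -> x* is a saddle point.

saddle


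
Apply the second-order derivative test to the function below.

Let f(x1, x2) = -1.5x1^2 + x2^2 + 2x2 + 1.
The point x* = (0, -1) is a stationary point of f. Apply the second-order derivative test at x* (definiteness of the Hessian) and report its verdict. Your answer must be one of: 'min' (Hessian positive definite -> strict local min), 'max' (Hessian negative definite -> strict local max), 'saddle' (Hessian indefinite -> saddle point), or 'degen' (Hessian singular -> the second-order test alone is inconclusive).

Compute the Hessian H = grad^2 f:
  H = [[-3, 0], [0, 2]]
Verify stationarity: grad f(x*) = H x* + g = (0, 0).
Eigenvalues of H: -3, 2.
Eigenvalues have mixed signs, so H is indefinite -> x* is a saddle point.

saddle


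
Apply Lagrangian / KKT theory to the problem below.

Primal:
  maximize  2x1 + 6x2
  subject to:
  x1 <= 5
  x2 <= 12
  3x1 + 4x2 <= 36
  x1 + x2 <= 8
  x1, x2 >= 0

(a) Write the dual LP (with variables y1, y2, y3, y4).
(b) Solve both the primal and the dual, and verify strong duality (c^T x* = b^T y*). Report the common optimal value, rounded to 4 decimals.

The standard primal-dual pair for 'max c^T x s.t. A x <= b, x >= 0' is:
  Dual:  min b^T y  s.t.  A^T y >= c,  y >= 0.

So the dual LP is:
  minimize  5y1 + 12y2 + 36y3 + 8y4
  subject to:
    y1 + 3y3 + y4 >= 2
    y2 + 4y3 + y4 >= 6
    y1, y2, y3, y4 >= 0

Solving the primal: x* = (0, 8).
  primal value c^T x* = 48.
Solving the dual: y* = (0, 0, 0, 6).
  dual value b^T y* = 48.
Strong duality: c^T x* = b^T y*. Confirmed.

48


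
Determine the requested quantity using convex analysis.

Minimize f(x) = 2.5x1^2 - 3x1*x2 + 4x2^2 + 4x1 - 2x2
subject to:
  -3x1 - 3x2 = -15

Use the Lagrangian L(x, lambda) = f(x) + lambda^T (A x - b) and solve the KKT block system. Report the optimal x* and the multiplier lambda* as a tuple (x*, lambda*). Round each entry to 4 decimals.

Form the Lagrangian:
  L(x, lambda) = (1/2) x^T Q x + c^T x + lambda^T (A x - b)
Stationarity (grad_x L = 0): Q x + c + A^T lambda = 0.
Primal feasibility: A x = b.

This gives the KKT block system:
  [ Q   A^T ] [ x     ]   [-c ]
  [ A    0  ] [ lambda ] = [ b ]

Solving the linear system:
  x*      = (2.5789, 2.4211)
  lambda* = (3.2105)
  f(x*)   = 26.8158

x* = (2.5789, 2.4211), lambda* = (3.2105)


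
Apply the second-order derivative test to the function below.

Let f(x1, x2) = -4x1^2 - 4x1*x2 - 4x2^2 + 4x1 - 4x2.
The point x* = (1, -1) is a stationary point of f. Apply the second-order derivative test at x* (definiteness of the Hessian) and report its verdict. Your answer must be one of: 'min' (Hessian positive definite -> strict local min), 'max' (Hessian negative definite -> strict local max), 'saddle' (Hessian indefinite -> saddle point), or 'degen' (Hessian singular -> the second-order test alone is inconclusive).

Compute the Hessian H = grad^2 f:
  H = [[-8, -4], [-4, -8]]
Verify stationarity: grad f(x*) = H x* + g = (0, 0).
Eigenvalues of H: -12, -4.
Both eigenvalues < 0, so H is negative definite -> x* is a strict local max.

max


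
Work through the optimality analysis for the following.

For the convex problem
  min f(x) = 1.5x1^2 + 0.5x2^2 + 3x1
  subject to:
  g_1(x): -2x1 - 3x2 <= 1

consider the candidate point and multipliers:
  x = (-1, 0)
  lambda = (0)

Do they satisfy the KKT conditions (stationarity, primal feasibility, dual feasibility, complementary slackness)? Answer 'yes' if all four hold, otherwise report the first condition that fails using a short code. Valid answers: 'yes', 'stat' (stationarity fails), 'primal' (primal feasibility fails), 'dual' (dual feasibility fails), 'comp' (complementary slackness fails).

Gradient of f: grad f(x) = Q x + c = (0, 0)
Constraint values g_i(x) = a_i^T x - b_i:
  g_1((-1, 0)) = 1
Stationarity residual: grad f(x) + sum_i lambda_i a_i = (0, 0)
  -> stationarity OK
Primal feasibility (all g_i <= 0): FAILS
Dual feasibility (all lambda_i >= 0): OK
Complementary slackness (lambda_i * g_i(x) = 0 for all i): OK

Verdict: the first failing condition is primal_feasibility -> primal.

primal


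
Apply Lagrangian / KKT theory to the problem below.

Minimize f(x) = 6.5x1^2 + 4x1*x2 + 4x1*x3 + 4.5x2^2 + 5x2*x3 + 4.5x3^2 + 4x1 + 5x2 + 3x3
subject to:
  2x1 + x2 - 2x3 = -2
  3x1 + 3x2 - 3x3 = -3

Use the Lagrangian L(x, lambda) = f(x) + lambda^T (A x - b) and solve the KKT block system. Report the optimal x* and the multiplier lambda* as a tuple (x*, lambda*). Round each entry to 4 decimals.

Form the Lagrangian:
  L(x, lambda) = (1/2) x^T Q x + c^T x + lambda^T (A x - b)
Stationarity (grad_x L = 0): Q x + c + A^T lambda = 0.
Primal feasibility: A x = b.

This gives the KKT block system:
  [ Q   A^T ] [ x     ]   [-c ]
  [ A    0  ] [ lambda ] = [ b ]

Solving the linear system:
  x*      = (-0.6667, 0, 0.3333)
  lambda* = (7.3333, -3.7778)
  f(x*)   = 0.8333

x* = (-0.6667, 0, 0.3333), lambda* = (7.3333, -3.7778)


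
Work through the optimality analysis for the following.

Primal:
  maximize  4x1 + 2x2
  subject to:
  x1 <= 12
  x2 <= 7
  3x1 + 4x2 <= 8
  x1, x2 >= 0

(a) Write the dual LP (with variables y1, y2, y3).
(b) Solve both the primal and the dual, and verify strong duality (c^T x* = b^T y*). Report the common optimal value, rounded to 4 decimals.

The standard primal-dual pair for 'max c^T x s.t. A x <= b, x >= 0' is:
  Dual:  min b^T y  s.t.  A^T y >= c,  y >= 0.

So the dual LP is:
  minimize  12y1 + 7y2 + 8y3
  subject to:
    y1 + 3y3 >= 4
    y2 + 4y3 >= 2
    y1, y2, y3 >= 0

Solving the primal: x* = (2.6667, 0).
  primal value c^T x* = 10.6667.
Solving the dual: y* = (0, 0, 1.3333).
  dual value b^T y* = 10.6667.
Strong duality: c^T x* = b^T y*. Confirmed.

10.6667


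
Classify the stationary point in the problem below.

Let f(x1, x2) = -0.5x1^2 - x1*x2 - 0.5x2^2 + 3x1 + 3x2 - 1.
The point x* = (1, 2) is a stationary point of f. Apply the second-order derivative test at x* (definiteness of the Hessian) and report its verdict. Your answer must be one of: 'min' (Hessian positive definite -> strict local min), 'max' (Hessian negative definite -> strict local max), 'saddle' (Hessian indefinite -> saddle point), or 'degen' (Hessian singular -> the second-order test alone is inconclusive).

Compute the Hessian H = grad^2 f:
  H = [[-1, -1], [-1, -1]]
Verify stationarity: grad f(x*) = H x* + g = (0, 0).
Eigenvalues of H: -2, 0.
H has a zero eigenvalue (singular; negative semidefinite but not definite), so H is neither positive definite, negative definite, nor indefinite. The second-order test alone is inconclusive -> degen.
(Indeed, f is constant along the null direction of H through x*, so x* is not a strict local extremum.)

degen


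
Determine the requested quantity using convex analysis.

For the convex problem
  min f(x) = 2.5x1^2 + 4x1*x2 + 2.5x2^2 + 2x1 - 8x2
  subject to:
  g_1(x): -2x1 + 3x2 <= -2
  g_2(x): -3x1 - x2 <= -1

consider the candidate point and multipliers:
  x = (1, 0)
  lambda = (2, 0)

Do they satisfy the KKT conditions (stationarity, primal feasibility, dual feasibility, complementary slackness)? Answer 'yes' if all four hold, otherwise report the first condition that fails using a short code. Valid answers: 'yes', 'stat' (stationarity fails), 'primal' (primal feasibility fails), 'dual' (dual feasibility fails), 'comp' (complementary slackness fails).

Gradient of f: grad f(x) = Q x + c = (7, -4)
Constraint values g_i(x) = a_i^T x - b_i:
  g_1((1, 0)) = 0
  g_2((1, 0)) = -2
Stationarity residual: grad f(x) + sum_i lambda_i a_i = (3, 2)
  -> stationarity FAILS
Primal feasibility (all g_i <= 0): OK
Dual feasibility (all lambda_i >= 0): OK
Complementary slackness (lambda_i * g_i(x) = 0 for all i): OK

Verdict: the first failing condition is stationarity -> stat.

stat


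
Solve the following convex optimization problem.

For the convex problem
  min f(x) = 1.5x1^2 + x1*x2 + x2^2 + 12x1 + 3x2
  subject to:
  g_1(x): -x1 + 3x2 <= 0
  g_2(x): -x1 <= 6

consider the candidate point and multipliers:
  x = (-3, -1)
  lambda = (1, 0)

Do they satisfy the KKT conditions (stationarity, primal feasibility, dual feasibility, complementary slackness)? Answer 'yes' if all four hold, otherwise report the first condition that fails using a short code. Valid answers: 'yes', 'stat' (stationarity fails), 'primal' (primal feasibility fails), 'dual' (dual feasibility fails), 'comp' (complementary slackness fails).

Gradient of f: grad f(x) = Q x + c = (2, -2)
Constraint values g_i(x) = a_i^T x - b_i:
  g_1((-3, -1)) = 0
  g_2((-3, -1)) = -3
Stationarity residual: grad f(x) + sum_i lambda_i a_i = (1, 1)
  -> stationarity FAILS
Primal feasibility (all g_i <= 0): OK
Dual feasibility (all lambda_i >= 0): OK
Complementary slackness (lambda_i * g_i(x) = 0 for all i): OK

Verdict: the first failing condition is stationarity -> stat.

stat


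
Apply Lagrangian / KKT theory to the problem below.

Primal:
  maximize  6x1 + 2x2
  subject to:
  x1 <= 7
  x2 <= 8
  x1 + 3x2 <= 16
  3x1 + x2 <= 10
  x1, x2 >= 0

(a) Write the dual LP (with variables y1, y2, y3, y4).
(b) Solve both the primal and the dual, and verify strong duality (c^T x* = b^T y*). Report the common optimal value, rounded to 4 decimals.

The standard primal-dual pair for 'max c^T x s.t. A x <= b, x >= 0' is:
  Dual:  min b^T y  s.t.  A^T y >= c,  y >= 0.

So the dual LP is:
  minimize  7y1 + 8y2 + 16y3 + 10y4
  subject to:
    y1 + y3 + 3y4 >= 6
    y2 + 3y3 + y4 >= 2
    y1, y2, y3, y4 >= 0

Solving the primal: x* = (1.75, 4.75).
  primal value c^T x* = 20.
Solving the dual: y* = (0, 0, 0, 2).
  dual value b^T y* = 20.
Strong duality: c^T x* = b^T y*. Confirmed.

20


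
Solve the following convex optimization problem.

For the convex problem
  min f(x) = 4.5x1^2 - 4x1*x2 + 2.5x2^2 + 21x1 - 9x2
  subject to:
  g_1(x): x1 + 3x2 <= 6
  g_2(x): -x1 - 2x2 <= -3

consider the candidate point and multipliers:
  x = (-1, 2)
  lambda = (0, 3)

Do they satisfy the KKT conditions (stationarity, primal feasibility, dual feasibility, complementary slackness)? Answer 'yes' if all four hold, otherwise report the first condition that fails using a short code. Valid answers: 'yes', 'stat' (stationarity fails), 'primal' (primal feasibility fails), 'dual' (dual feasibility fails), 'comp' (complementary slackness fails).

Gradient of f: grad f(x) = Q x + c = (4, 5)
Constraint values g_i(x) = a_i^T x - b_i:
  g_1((-1, 2)) = -1
  g_2((-1, 2)) = 0
Stationarity residual: grad f(x) + sum_i lambda_i a_i = (1, -1)
  -> stationarity FAILS
Primal feasibility (all g_i <= 0): OK
Dual feasibility (all lambda_i >= 0): OK
Complementary slackness (lambda_i * g_i(x) = 0 for all i): OK

Verdict: the first failing condition is stationarity -> stat.

stat


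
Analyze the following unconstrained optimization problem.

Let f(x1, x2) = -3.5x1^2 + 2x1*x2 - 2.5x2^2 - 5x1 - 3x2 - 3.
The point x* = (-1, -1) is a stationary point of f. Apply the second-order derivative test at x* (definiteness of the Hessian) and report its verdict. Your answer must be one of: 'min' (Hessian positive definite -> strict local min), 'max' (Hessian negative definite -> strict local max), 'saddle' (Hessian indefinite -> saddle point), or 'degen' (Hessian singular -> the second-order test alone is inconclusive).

Compute the Hessian H = grad^2 f:
  H = [[-7, 2], [2, -5]]
Verify stationarity: grad f(x*) = H x* + g = (0, 0).
Eigenvalues of H: -8.2361, -3.7639.
Both eigenvalues < 0, so H is negative definite -> x* is a strict local max.

max


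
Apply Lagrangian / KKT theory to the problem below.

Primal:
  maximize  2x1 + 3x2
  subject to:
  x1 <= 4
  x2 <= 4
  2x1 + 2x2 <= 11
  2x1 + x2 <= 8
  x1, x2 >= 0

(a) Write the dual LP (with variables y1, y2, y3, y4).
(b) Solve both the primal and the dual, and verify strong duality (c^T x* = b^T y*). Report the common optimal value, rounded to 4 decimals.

The standard primal-dual pair for 'max c^T x s.t. A x <= b, x >= 0' is:
  Dual:  min b^T y  s.t.  A^T y >= c,  y >= 0.

So the dual LP is:
  minimize  4y1 + 4y2 + 11y3 + 8y4
  subject to:
    y1 + 2y3 + 2y4 >= 2
    y2 + 2y3 + y4 >= 3
    y1, y2, y3, y4 >= 0

Solving the primal: x* = (1.5, 4).
  primal value c^T x* = 15.
Solving the dual: y* = (0, 1, 1, 0).
  dual value b^T y* = 15.
Strong duality: c^T x* = b^T y*. Confirmed.

15


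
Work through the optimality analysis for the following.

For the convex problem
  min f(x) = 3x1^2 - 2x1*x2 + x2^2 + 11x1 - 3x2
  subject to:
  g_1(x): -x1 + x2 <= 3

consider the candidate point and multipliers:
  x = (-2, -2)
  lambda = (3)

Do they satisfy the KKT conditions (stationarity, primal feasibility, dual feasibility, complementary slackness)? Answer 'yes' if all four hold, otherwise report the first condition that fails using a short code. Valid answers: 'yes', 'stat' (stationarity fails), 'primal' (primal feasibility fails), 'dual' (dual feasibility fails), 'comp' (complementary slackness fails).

Gradient of f: grad f(x) = Q x + c = (3, -3)
Constraint values g_i(x) = a_i^T x - b_i:
  g_1((-2, -2)) = -3
Stationarity residual: grad f(x) + sum_i lambda_i a_i = (0, 0)
  -> stationarity OK
Primal feasibility (all g_i <= 0): OK
Dual feasibility (all lambda_i >= 0): OK
Complementary slackness (lambda_i * g_i(x) = 0 for all i): FAILS

Verdict: the first failing condition is complementary_slackness -> comp.

comp


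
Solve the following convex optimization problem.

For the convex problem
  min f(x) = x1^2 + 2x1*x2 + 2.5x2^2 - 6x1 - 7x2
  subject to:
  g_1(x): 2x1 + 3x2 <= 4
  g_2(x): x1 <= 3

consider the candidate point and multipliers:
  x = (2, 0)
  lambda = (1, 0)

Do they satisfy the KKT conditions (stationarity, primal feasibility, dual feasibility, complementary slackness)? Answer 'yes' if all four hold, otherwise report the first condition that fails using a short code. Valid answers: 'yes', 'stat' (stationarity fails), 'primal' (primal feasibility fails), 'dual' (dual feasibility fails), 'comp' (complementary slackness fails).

Gradient of f: grad f(x) = Q x + c = (-2, -3)
Constraint values g_i(x) = a_i^T x - b_i:
  g_1((2, 0)) = 0
  g_2((2, 0)) = -1
Stationarity residual: grad f(x) + sum_i lambda_i a_i = (0, 0)
  -> stationarity OK
Primal feasibility (all g_i <= 0): OK
Dual feasibility (all lambda_i >= 0): OK
Complementary slackness (lambda_i * g_i(x) = 0 for all i): OK

Verdict: yes, KKT holds.

yes


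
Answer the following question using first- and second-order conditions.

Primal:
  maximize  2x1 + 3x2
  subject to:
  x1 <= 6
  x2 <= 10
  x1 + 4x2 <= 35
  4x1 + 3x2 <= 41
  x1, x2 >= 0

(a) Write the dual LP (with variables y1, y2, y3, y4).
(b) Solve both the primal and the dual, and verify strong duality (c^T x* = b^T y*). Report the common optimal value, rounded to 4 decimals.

The standard primal-dual pair for 'max c^T x s.t. A x <= b, x >= 0' is:
  Dual:  min b^T y  s.t.  A^T y >= c,  y >= 0.

So the dual LP is:
  minimize  6y1 + 10y2 + 35y3 + 41y4
  subject to:
    y1 + y3 + 4y4 >= 2
    y2 + 4y3 + 3y4 >= 3
    y1, y2, y3, y4 >= 0

Solving the primal: x* = (4.5385, 7.6154).
  primal value c^T x* = 31.9231.
Solving the dual: y* = (0, 0, 0.4615, 0.3846).
  dual value b^T y* = 31.9231.
Strong duality: c^T x* = b^T y*. Confirmed.

31.9231


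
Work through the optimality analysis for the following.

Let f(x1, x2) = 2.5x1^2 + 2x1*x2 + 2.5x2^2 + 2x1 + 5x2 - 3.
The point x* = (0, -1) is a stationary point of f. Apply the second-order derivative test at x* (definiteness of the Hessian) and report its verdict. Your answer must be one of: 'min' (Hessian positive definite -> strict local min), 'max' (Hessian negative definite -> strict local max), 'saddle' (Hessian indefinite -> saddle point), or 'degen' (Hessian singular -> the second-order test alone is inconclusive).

Compute the Hessian H = grad^2 f:
  H = [[5, 2], [2, 5]]
Verify stationarity: grad f(x*) = H x* + g = (0, 0).
Eigenvalues of H: 3, 7.
Both eigenvalues > 0, so H is positive definite -> x* is a strict local min.

min


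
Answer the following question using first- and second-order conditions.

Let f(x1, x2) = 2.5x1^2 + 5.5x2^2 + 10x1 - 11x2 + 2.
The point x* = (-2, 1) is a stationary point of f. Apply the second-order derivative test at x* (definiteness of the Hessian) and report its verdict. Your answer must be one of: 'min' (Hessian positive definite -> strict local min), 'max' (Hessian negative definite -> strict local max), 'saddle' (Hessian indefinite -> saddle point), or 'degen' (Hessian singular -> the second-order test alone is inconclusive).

Compute the Hessian H = grad^2 f:
  H = [[5, 0], [0, 11]]
Verify stationarity: grad f(x*) = H x* + g = (0, 0).
Eigenvalues of H: 5, 11.
Both eigenvalues > 0, so H is positive definite -> x* is a strict local min.

min


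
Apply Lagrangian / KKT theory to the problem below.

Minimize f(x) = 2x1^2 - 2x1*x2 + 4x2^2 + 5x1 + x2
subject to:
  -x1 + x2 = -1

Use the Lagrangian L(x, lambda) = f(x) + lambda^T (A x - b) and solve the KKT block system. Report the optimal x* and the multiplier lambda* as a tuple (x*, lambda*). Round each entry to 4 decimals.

Form the Lagrangian:
  L(x, lambda) = (1/2) x^T Q x + c^T x + lambda^T (A x - b)
Stationarity (grad_x L = 0): Q x + c + A^T lambda = 0.
Primal feasibility: A x = b.

This gives the KKT block system:
  [ Q   A^T ] [ x     ]   [-c ]
  [ A    0  ] [ lambda ] = [ b ]

Solving the linear system:
  x*      = (0, -1)
  lambda* = (7)
  f(x*)   = 3

x* = (0, -1), lambda* = (7)


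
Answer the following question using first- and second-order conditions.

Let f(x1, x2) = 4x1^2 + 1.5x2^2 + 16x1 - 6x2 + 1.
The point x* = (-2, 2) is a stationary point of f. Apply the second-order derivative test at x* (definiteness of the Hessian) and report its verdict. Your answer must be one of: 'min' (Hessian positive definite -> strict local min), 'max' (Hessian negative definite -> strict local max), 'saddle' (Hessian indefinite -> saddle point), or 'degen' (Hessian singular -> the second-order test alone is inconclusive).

Compute the Hessian H = grad^2 f:
  H = [[8, 0], [0, 3]]
Verify stationarity: grad f(x*) = H x* + g = (0, 0).
Eigenvalues of H: 3, 8.
Both eigenvalues > 0, so H is positive definite -> x* is a strict local min.

min


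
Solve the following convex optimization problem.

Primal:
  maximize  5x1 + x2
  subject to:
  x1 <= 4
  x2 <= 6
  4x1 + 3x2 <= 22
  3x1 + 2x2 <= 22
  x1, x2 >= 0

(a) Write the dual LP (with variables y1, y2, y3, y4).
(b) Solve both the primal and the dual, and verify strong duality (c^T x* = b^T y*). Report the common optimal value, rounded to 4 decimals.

The standard primal-dual pair for 'max c^T x s.t. A x <= b, x >= 0' is:
  Dual:  min b^T y  s.t.  A^T y >= c,  y >= 0.

So the dual LP is:
  minimize  4y1 + 6y2 + 22y3 + 22y4
  subject to:
    y1 + 4y3 + 3y4 >= 5
    y2 + 3y3 + 2y4 >= 1
    y1, y2, y3, y4 >= 0

Solving the primal: x* = (4, 2).
  primal value c^T x* = 22.
Solving the dual: y* = (3.6667, 0, 0.3333, 0).
  dual value b^T y* = 22.
Strong duality: c^T x* = b^T y*. Confirmed.

22


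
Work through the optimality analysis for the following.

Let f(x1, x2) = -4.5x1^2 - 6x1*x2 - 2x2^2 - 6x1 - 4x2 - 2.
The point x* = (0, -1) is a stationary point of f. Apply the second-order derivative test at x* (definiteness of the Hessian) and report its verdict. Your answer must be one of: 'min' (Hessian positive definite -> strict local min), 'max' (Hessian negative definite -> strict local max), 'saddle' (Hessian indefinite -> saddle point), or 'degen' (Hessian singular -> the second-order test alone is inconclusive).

Compute the Hessian H = grad^2 f:
  H = [[-9, -6], [-6, -4]]
Verify stationarity: grad f(x*) = H x* + g = (0, 0).
Eigenvalues of H: -13, 0.
H has a zero eigenvalue (singular; negative semidefinite but not definite), so H is neither positive definite, negative definite, nor indefinite. The second-order test alone is inconclusive -> degen.
(Indeed, f is constant along the null direction of H through x*, so x* is not a strict local extremum.)

degen


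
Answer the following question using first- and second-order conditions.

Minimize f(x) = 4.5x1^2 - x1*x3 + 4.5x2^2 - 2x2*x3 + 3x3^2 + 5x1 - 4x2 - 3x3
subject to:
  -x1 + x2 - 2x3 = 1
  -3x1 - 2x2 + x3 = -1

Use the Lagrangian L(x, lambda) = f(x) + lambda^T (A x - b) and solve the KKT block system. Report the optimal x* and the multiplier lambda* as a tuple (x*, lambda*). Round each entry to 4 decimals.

Form the Lagrangian:
  L(x, lambda) = (1/2) x^T Q x + c^T x + lambda^T (A x - b)
Stationarity (grad_x L = 0): Q x + c + A^T lambda = 0.
Primal feasibility: A x = b.

This gives the KKT block system:
  [ Q   A^T ] [ x     ]   [-c ]
  [ A    0  ] [ lambda ] = [ b ]

Solving the linear system:
  x*      = (-0.2491, 0.9146, 0.0819)
  lambda* = (-1.3701, 1.3488)
  f(x*)   = -1.2153

x* = (-0.2491, 0.9146, 0.0819), lambda* = (-1.3701, 1.3488)


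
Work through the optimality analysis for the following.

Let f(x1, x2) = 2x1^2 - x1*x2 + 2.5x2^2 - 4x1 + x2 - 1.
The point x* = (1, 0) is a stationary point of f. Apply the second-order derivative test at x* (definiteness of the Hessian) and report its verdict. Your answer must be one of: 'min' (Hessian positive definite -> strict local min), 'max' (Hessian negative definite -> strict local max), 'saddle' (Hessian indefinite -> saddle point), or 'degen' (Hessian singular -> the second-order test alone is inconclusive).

Compute the Hessian H = grad^2 f:
  H = [[4, -1], [-1, 5]]
Verify stationarity: grad f(x*) = H x* + g = (0, 0).
Eigenvalues of H: 3.382, 5.618.
Both eigenvalues > 0, so H is positive definite -> x* is a strict local min.

min
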